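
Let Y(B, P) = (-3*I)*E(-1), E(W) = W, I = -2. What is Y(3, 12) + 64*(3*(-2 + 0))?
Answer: -390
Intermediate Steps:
Y(B, P) = -6 (Y(B, P) = -3*(-2)*(-1) = 6*(-1) = -6)
Y(3, 12) + 64*(3*(-2 + 0)) = -6 + 64*(3*(-2 + 0)) = -6 + 64*(3*(-2)) = -6 + 64*(-6) = -6 - 384 = -390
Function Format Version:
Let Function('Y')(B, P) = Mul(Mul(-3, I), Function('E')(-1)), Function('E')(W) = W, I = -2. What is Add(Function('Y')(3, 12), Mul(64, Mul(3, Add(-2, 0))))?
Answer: -390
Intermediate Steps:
Function('Y')(B, P) = -6 (Function('Y')(B, P) = Mul(Mul(-3, -2), -1) = Mul(6, -1) = -6)
Add(Function('Y')(3, 12), Mul(64, Mul(3, Add(-2, 0)))) = Add(-6, Mul(64, Mul(3, Add(-2, 0)))) = Add(-6, Mul(64, Mul(3, -2))) = Add(-6, Mul(64, -6)) = Add(-6, -384) = -390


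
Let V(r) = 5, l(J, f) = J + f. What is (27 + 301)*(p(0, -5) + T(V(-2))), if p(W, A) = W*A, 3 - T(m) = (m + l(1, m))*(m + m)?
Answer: -35096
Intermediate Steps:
T(m) = 3 - 2*m*(1 + 2*m) (T(m) = 3 - (m + (1 + m))*(m + m) = 3 - (1 + 2*m)*2*m = 3 - 2*m*(1 + 2*m))
p(W, A) = A*W
(27 + 301)*(p(0, -5) + T(V(-2))) = (27 + 301)*(-5*0 + (3 - 4*5² - 2*5)) = 328*(0 + (3 - 4*25 - 10)) = 328*(0 + (3 - 100 - 10)) = 328*(0 - 107) = 328*(-107) = -35096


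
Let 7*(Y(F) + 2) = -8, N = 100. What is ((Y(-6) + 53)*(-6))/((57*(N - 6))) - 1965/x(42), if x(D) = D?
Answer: -83659/1786 ≈ -46.842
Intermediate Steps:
Y(F) = -22/7 (Y(F) = -2 + (1/7)*(-8) = -2 - 8/7 = -22/7)
((Y(-6) + 53)*(-6))/((57*(N - 6))) - 1965/x(42) = ((-22/7 + 53)*(-6))/((57*(100 - 6))) - 1965/42 = ((349/7)*(-6))/((57*94)) - 1965*1/42 = -2094/7/5358 - 655/14 = -2094/7*1/5358 - 655/14 = -349/6251 - 655/14 = -83659/1786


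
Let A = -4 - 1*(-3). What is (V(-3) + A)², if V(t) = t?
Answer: 16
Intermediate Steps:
A = -1 (A = -4 + 3 = -1)
(V(-3) + A)² = (-3 - 1)² = (-4)² = 16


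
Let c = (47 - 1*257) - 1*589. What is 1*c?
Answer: -799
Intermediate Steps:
c = -799 (c = (47 - 257) - 589 = -210 - 589 = -799)
1*c = 1*(-799) = -799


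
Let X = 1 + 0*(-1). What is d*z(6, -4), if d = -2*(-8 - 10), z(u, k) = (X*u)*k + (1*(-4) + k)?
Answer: -1152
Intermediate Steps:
X = 1 (X = 1 + 0 = 1)
z(u, k) = -4 + k + k*u (z(u, k) = (1*u)*k + (1*(-4) + k) = u*k + (-4 + k) = k*u + (-4 + k) = -4 + k + k*u)
d = 36 (d = -2*(-18) = 36)
d*z(6, -4) = 36*(-4 - 4 - 4*6) = 36*(-4 - 4 - 24) = 36*(-32) = -1152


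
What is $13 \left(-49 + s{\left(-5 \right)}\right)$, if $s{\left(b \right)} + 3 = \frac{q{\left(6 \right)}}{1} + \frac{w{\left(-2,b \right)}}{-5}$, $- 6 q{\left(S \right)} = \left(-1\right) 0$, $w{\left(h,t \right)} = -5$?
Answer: $-663$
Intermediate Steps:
$q{\left(S \right)} = 0$ ($q{\left(S \right)} = - \frac{\left(-1\right) 0}{6} = \left(- \frac{1}{6}\right) 0 = 0$)
$s{\left(b \right)} = -2$ ($s{\left(b \right)} = -3 + \left(\frac{0}{1} - \frac{5}{-5}\right) = -3 + \left(0 \cdot 1 - -1\right) = -3 + \left(0 + 1\right) = -3 + 1 = -2$)
$13 \left(-49 + s{\left(-5 \right)}\right) = 13 \left(-49 - 2\right) = 13 \left(-51\right) = -663$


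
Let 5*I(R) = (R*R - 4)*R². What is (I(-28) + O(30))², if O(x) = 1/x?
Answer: 13462448912641/900 ≈ 1.4958e+10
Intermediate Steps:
I(R) = R²*(-4 + R²)/5 (I(R) = ((R*R - 4)*R²)/5 = ((R² - 4)*R²)/5 = ((-4 + R²)*R²)/5 = (R²*(-4 + R²))/5 = R²*(-4 + R²)/5)
(I(-28) + O(30))² = ((⅕)*(-28)²*(-4 + (-28)²) + 1/30)² = ((⅕)*784*(-4 + 784) + 1/30)² = ((⅕)*784*780 + 1/30)² = (122304 + 1/30)² = (3669121/30)² = 13462448912641/900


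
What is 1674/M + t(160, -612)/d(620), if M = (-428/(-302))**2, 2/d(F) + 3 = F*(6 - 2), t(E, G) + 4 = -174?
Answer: -5028848357/22898 ≈ -2.1962e+5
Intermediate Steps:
t(E, G) = -178 (t(E, G) = -4 - 174 = -178)
d(F) = 2/(-3 + 4*F) (d(F) = 2/(-3 + F*(6 - 2)) = 2/(-3 + F*4) = 2/(-3 + 4*F))
M = 45796/22801 (M = (-428*(-1/302))**2 = (214/151)**2 = 45796/22801 ≈ 2.0085)
1674/M + t(160, -612)/d(620) = 1674/(45796/22801) - 178/(2/(-3 + 4*620)) = 1674*(22801/45796) - 178/(2/(-3 + 2480)) = 19084437/22898 - 178/(2/2477) = 19084437/22898 - 178/(2*(1/2477)) = 19084437/22898 - 178/2/2477 = 19084437/22898 - 178*2477/2 = 19084437/22898 - 220453 = -5028848357/22898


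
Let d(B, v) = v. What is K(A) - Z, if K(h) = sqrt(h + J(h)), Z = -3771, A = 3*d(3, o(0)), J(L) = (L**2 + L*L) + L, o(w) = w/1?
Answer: 3771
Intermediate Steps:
o(w) = w (o(w) = w*1 = w)
J(L) = L + 2*L**2 (J(L) = (L**2 + L**2) + L = 2*L**2 + L = L + 2*L**2)
A = 0 (A = 3*0 = 0)
K(h) = sqrt(h + h*(1 + 2*h))
K(A) - Z = sqrt(2)*sqrt(0*(1 + 0)) - 1*(-3771) = sqrt(2)*sqrt(0*1) + 3771 = sqrt(2)*sqrt(0) + 3771 = sqrt(2)*0 + 3771 = 0 + 3771 = 3771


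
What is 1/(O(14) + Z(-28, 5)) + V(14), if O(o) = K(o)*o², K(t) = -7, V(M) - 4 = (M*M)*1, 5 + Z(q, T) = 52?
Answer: 264999/1325 ≈ 200.00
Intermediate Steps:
Z(q, T) = 47 (Z(q, T) = -5 + 52 = 47)
V(M) = 4 + M² (V(M) = 4 + (M*M)*1 = 4 + M²*1 = 4 + M²)
O(o) = -7*o²
1/(O(14) + Z(-28, 5)) + V(14) = 1/(-7*14² + 47) + (4 + 14²) = 1/(-7*196 + 47) + (4 + 196) = 1/(-1372 + 47) + 200 = 1/(-1325) + 200 = -1/1325 + 200 = 264999/1325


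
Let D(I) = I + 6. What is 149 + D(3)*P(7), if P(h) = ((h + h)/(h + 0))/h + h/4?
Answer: 4685/28 ≈ 167.32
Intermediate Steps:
D(I) = 6 + I
P(h) = 2/h + h/4 (P(h) = ((2*h)/h)/h + h*(¼) = 2/h + h/4)
149 + D(3)*P(7) = 149 + (6 + 3)*(2/7 + (¼)*7) = 149 + 9*(2*(⅐) + 7/4) = 149 + 9*(2/7 + 7/4) = 149 + 9*(57/28) = 149 + 513/28 = 4685/28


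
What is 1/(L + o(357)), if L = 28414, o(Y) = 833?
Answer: 1/29247 ≈ 3.4192e-5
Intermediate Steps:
1/(L + o(357)) = 1/(28414 + 833) = 1/29247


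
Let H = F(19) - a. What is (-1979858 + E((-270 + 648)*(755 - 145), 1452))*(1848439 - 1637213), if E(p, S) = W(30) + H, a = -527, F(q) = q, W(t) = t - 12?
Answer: -418078354444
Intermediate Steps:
W(t) = -12 + t
H = 546 (H = 19 - 1*(-527) = 19 + 527 = 546)
E(p, S) = 564 (E(p, S) = (-12 + 30) + 546 = 18 + 546 = 564)
(-1979858 + E((-270 + 648)*(755 - 145), 1452))*(1848439 - 1637213) = (-1979858 + 564)*(1848439 - 1637213) = -1979294*211226 = -418078354444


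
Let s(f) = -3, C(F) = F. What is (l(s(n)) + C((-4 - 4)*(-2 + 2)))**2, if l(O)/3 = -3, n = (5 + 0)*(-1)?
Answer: 81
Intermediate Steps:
n = -5 (n = 5*(-1) = -5)
l(O) = -9 (l(O) = 3*(-3) = -9)
(l(s(n)) + C((-4 - 4)*(-2 + 2)))**2 = (-9 + (-4 - 4)*(-2 + 2))**2 = (-9 - 8*0)**2 = (-9 + 0)**2 = (-9)**2 = 81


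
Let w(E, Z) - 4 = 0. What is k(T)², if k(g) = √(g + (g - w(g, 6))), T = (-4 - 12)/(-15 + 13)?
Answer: 12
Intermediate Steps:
w(E, Z) = 4 (w(E, Z) = 4 + 0 = 4)
T = 8 (T = -16/(-2) = -16*(-½) = 8)
k(g) = √(-4 + 2*g) (k(g) = √(g + (g - 1*4)) = √(g + (g - 4)) = √(g + (-4 + g)) = √(-4 + 2*g))
k(T)² = (√(-4 + 2*8))² = (√(-4 + 16))² = (√12)² = (2*√3)² = 12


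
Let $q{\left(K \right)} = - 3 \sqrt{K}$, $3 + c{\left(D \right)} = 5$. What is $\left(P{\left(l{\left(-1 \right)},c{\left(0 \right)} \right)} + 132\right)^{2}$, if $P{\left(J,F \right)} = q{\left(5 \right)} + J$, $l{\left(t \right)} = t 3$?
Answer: $16686 - 774 \sqrt{5} \approx 14955.0$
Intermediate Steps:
$c{\left(D \right)} = 2$ ($c{\left(D \right)} = -3 + 5 = 2$)
$l{\left(t \right)} = 3 t$
$P{\left(J,F \right)} = J - 3 \sqrt{5}$ ($P{\left(J,F \right)} = - 3 \sqrt{5} + J = J - 3 \sqrt{5}$)
$\left(P{\left(l{\left(-1 \right)},c{\left(0 \right)} \right)} + 132\right)^{2} = \left(\left(3 \left(-1\right) - 3 \sqrt{5}\right) + 132\right)^{2} = \left(\left(-3 - 3 \sqrt{5}\right) + 132\right)^{2} = \left(129 - 3 \sqrt{5}\right)^{2}$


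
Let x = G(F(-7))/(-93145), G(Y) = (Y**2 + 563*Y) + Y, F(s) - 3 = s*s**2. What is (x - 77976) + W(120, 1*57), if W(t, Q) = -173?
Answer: -1455822489/18629 ≈ -78148.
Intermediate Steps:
F(s) = 3 + s**3 (F(s) = 3 + s*s**2 = 3 + s**3)
G(Y) = Y**2 + 564*Y
x = 15232/18629 (x = ((3 + (-7)**3)*(564 + (3 + (-7)**3)))/(-93145) = ((3 - 343)*(564 + (3 - 343)))*(-1/93145) = -340*(564 - 340)*(-1/93145) = -340*224*(-1/93145) = -76160*(-1/93145) = 15232/18629 ≈ 0.81765)
(x - 77976) + W(120, 1*57) = (15232/18629 - 77976) - 173 = -1452599672/18629 - 173 = -1455822489/18629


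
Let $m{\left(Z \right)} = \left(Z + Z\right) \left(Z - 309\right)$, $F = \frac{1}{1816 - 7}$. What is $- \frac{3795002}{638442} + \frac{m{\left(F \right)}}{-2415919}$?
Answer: $- \frac{185206612026965659}{31157739207678699} \approx -5.9442$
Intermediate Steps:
$F = \frac{1}{1809} \approx 0.00055279$
$m{\left(Z \right)} = 2 Z \left(-309 + Z\right)$
$- \frac{3795002}{638442} + \frac{m{\left(F \right)}}{-2415919} = - \frac{3795002}{638442} + \frac{2 \cdot \frac{1}{1809} \left(-309 + \frac{1}{1809}\right)}{-2415919} = \left(-3795002\right) \frac{1}{638442} + 2 \cdot \frac{1}{1809} \left(- \frac{558980}{1809}\right) \left(- \frac{1}{2415919}\right) = - \frac{1897501}{319221} - - \frac{1117960}{7906049025039} = - \frac{1897501}{319221} + \frac{1117960}{7906049025039} = - \frac{185206612026965659}{31157739207678699}$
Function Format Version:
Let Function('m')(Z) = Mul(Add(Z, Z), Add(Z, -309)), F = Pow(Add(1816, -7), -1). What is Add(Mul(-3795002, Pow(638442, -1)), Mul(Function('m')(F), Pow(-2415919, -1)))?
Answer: Rational(-185206612026965659, 31157739207678699) ≈ -5.9442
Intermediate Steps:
F = Rational(1, 1809) (F = Pow(1809, -1) = Rational(1, 1809) ≈ 0.00055279)
Function('m')(Z) = Mul(2, Z, Add(-309, Z)) (Function('m')(Z) = Mul(Mul(2, Z), Add(-309, Z)) = Mul(2, Z, Add(-309, Z)))
Add(Mul(-3795002, Pow(638442, -1)), Mul(Function('m')(F), Pow(-2415919, -1))) = Add(Mul(-3795002, Pow(638442, -1)), Mul(Mul(2, Rational(1, 1809), Add(-309, Rational(1, 1809))), Pow(-2415919, -1))) = Add(Mul(-3795002, Rational(1, 638442)), Mul(Mul(2, Rational(1, 1809), Rational(-558980, 1809)), Rational(-1, 2415919))) = Add(Rational(-1897501, 319221), Mul(Rational(-1117960, 3272481), Rational(-1, 2415919))) = Add(Rational(-1897501, 319221), Rational(1117960, 7906049025039)) = Rational(-185206612026965659, 31157739207678699)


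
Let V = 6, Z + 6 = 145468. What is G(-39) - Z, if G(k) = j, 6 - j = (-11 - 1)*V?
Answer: -145384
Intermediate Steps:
Z = 145462 (Z = -6 + 145468 = 145462)
j = 78 (j = 6 - (-11 - 1)*6 = 6 - (-12)*6 = 6 - 1*(-72) = 6 + 72 = 78)
G(k) = 78
G(-39) - Z = 78 - 1*145462 = 78 - 145462 = -145384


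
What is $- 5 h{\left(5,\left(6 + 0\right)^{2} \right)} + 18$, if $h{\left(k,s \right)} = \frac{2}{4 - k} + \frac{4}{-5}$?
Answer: $32$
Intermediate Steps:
$h{\left(k,s \right)} = - \frac{4}{5} + \frac{2}{4 - k}$ ($h{\left(k,s \right)} = \frac{2}{4 - k} + 4 \left(- \frac{1}{5}\right) = \frac{2}{4 - k} - \frac{4}{5} = - \frac{4}{5} + \frac{2}{4 - k}$)
$- 5 h{\left(5,\left(6 + 0\right)^{2} \right)} + 18 = - 5 \frac{2 \left(3 - 10\right)}{5 \left(-4 + 5\right)} + 18 = - 5 \frac{2 \left(3 - 10\right)}{5 \cdot 1} + 18 = - 5 \cdot \frac{2}{5} \cdot 1 \left(-7\right) + 18 = \left(-5\right) \left(- \frac{14}{5}\right) + 18 = 14 + 18 = 32$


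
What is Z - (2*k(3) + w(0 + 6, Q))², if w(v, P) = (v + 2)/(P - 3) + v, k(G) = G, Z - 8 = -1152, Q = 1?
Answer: -1208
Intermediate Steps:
Z = -1144 (Z = 8 - 1152 = -1144)
w(v, P) = v + (2 + v)/(-3 + P) (w(v, P) = (2 + v)/(-3 + P) + v = v + (2 + v)/(-3 + P))
Z - (2*k(3) + w(0 + 6, Q))² = -1144 - (2*3 + (2 - 2*(0 + 6) + 1*(0 + 6))/(-3 + 1))² = -1144 - (6 + (2 - 2*6 + 1*6)/(-2))² = -1144 - (6 - (2 - 12 + 6)/2)² = -1144 - (6 - ½*(-4))² = -1144 - (6 + 2)² = -1144 - 1*8² = -1144 - 1*64 = -1144 - 64 = -1208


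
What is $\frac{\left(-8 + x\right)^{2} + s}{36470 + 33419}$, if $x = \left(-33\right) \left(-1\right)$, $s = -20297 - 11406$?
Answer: $- \frac{31078}{69889} \approx -0.44468$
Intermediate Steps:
$s = -31703$
$x = 33$
$\frac{\left(-8 + x\right)^{2} + s}{36470 + 33419} = \frac{\left(-8 + 33\right)^{2} - 31703}{36470 + 33419} = \frac{25^{2} - 31703}{69889} = \left(625 - 31703\right) \frac{1}{69889} = \left(-31078\right) \frac{1}{69889} = - \frac{31078}{69889}$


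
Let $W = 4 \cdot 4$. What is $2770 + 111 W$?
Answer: $4546$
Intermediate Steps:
$W = 16$
$2770 + 111 W = 2770 + 111 \cdot 16 = 2770 + 1776 = 4546$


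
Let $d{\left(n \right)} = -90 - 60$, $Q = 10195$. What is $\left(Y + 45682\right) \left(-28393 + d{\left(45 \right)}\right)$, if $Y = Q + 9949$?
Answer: $-1878871518$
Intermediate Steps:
$d{\left(n \right)} = -150$ ($d{\left(n \right)} = -90 - 60 = -150$)
$Y = 20144$ ($Y = 10195 + 9949 = 20144$)
$\left(Y + 45682\right) \left(-28393 + d{\left(45 \right)}\right) = \left(20144 + 45682\right) \left(-28393 - 150\right) = 65826 \left(-28543\right) = -1878871518$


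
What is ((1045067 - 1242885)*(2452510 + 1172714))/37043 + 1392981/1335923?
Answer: -958036502844541953/49486595689 ≈ -1.9360e+7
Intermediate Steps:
((1045067 - 1242885)*(2452510 + 1172714))/37043 + 1392981/1335923 = -197818*3625224*(1/37043) + 1392981*(1/1335923) = -717134561232*1/37043 + 1392981/1335923 = -717134561232/37043 + 1392981/1335923 = -958036502844541953/49486595689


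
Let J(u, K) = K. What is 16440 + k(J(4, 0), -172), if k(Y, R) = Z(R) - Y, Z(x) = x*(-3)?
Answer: 16956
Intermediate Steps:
Z(x) = -3*x
k(Y, R) = -Y - 3*R (k(Y, R) = -3*R - Y = -Y - 3*R)
16440 + k(J(4, 0), -172) = 16440 + (-1*0 - 3*(-172)) = 16440 + (0 + 516) = 16440 + 516 = 16956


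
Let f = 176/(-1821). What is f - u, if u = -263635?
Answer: 480079159/1821 ≈ 2.6364e+5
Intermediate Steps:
f = -176/1821 (f = -1/1821*176 = -176/1821 ≈ -0.096650)
f - u = -176/1821 - 1*(-263635) = -176/1821 + 263635 = 480079159/1821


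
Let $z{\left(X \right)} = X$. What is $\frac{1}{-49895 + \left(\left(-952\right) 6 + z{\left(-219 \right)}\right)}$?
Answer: $- \frac{1}{55826} \approx -1.7913 \cdot 10^{-5}$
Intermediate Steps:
$\frac{1}{-49895 + \left(\left(-952\right) 6 + z{\left(-219 \right)}\right)} = \frac{1}{-49895 - 5931} = \frac{1}{-55826} = - \frac{1}{55826}$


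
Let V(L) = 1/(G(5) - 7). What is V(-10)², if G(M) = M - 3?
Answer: 1/25 ≈ 0.040000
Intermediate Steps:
G(M) = -3 + M
V(L) = -⅕ (V(L) = 1/((-3 + 5) - 7) = 1/(2 - 7) = 1/(-5) = -⅕)
V(-10)² = (-⅕)² = 1/25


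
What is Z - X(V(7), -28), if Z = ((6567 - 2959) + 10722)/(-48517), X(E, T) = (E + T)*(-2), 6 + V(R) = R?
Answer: -2634248/48517 ≈ -54.295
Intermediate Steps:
V(R) = -6 + R
X(E, T) = -2*E - 2*T
Z = -14330/48517 (Z = (3608 + 10722)*(-1/48517) = 14330*(-1/48517) = -14330/48517 ≈ -0.29536)
Z - X(V(7), -28) = -14330/48517 - (-2*(-6 + 7) - 2*(-28)) = -14330/48517 - (-2*1 + 56) = -14330/48517 - (-2 + 56) = -14330/48517 - 1*54 = -14330/48517 - 54 = -2634248/48517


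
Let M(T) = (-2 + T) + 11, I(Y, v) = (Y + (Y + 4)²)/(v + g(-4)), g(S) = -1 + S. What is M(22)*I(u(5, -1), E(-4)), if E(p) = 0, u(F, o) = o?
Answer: -248/5 ≈ -49.600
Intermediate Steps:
I(Y, v) = (Y + (4 + Y)²)/(-5 + v) (I(Y, v) = (Y + (Y + 4)²)/(v + (-1 - 4)) = (Y + (4 + Y)²)/(v - 5) = (Y + (4 + Y)²)/(-5 + v))
M(T) = 9 + T
M(22)*I(u(5, -1), E(-4)) = (9 + 22)*((-1 + (4 - 1)²)/(-5 + 0)) = 31*((-1 + 3²)/(-5)) = 31*(-(-1 + 9)/5) = 31*(-⅕*8) = 31*(-8/5) = -248/5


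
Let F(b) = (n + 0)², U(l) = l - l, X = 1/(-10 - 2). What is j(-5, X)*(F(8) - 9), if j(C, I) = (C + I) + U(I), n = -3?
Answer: 0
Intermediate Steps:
X = -1/12 (X = 1/(-12) = -1/12 ≈ -0.083333)
U(l) = 0
F(b) = 9 (F(b) = (-3 + 0)² = (-3)² = 9)
j(C, I) = C + I (j(C, I) = (C + I) + 0 = C + I)
j(-5, X)*(F(8) - 9) = (-5 - 1/12)*(9 - 9) = -61/12*0 = 0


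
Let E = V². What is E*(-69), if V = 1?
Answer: -69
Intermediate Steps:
E = 1 (E = 1² = 1)
E*(-69) = 1*(-69) = -69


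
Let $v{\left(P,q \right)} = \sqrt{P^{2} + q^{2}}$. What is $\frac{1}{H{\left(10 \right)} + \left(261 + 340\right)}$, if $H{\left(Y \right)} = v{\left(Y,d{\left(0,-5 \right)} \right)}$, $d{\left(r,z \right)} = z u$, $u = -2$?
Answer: $\frac{601}{361001} - \frac{10 \sqrt{2}}{361001} \approx 0.0016256$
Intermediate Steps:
$d{\left(r,z \right)} = - 2 z$ ($d{\left(r,z \right)} = z \left(-2\right) = - 2 z$)
$H{\left(Y \right)} = \sqrt{100 + Y^{2}}$ ($H{\left(Y \right)} = \sqrt{Y^{2} + \left(\left(-2\right) \left(-5\right)\right)^{2}} = \sqrt{Y^{2} + 10^{2}} = \sqrt{Y^{2} + 100} = \sqrt{100 + Y^{2}}$)
$\frac{1}{H{\left(10 \right)} + \left(261 + 340\right)} = \frac{1}{\sqrt{100 + 10^{2}} + \left(261 + 340\right)} = \frac{1}{\sqrt{100 + 100} + 601} = \frac{1}{\sqrt{200} + 601} = \frac{1}{10 \sqrt{2} + 601} = \frac{1}{601 + 10 \sqrt{2}}$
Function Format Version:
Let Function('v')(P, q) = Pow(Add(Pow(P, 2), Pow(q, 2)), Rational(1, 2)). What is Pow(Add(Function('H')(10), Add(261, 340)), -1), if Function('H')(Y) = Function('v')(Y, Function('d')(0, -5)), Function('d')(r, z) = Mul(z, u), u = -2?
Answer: Add(Rational(601, 361001), Mul(Rational(-10, 361001), Pow(2, Rational(1, 2)))) ≈ 0.0016256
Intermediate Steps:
Function('d')(r, z) = Mul(-2, z) (Function('d')(r, z) = Mul(z, -2) = Mul(-2, z))
Function('H')(Y) = Pow(Add(100, Pow(Y, 2)), Rational(1, 2)) (Function('H')(Y) = Pow(Add(Pow(Y, 2), Pow(Mul(-2, -5), 2)), Rational(1, 2)) = Pow(Add(Pow(Y, 2), Pow(10, 2)), Rational(1, 2)) = Pow(Add(Pow(Y, 2), 100), Rational(1, 2)) = Pow(Add(100, Pow(Y, 2)), Rational(1, 2)))
Pow(Add(Function('H')(10), Add(261, 340)), -1) = Pow(Add(Pow(Add(100, Pow(10, 2)), Rational(1, 2)), Add(261, 340)), -1) = Pow(Add(Pow(Add(100, 100), Rational(1, 2)), 601), -1) = Pow(Add(Pow(200, Rational(1, 2)), 601), -1) = Pow(Add(Mul(10, Pow(2, Rational(1, 2))), 601), -1) = Pow(Add(601, Mul(10, Pow(2, Rational(1, 2)))), -1)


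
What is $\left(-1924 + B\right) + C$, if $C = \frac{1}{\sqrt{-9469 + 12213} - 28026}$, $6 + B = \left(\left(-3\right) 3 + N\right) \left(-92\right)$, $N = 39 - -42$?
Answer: $- \frac{3359386481177}{392726966} - \frac{7 \sqrt{14}}{392726966} \approx -8554.0$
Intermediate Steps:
$N = 81$ ($N = 39 + 42 = 81$)
$B = -6630$ ($B = -6 + \left(\left(-3\right) 3 + 81\right) \left(-92\right) = -6 + \left(-9 + 81\right) \left(-92\right) = -6 + 72 \left(-92\right) = -6 - 6624 = -6630$)
$C = \frac{1}{-28026 + 14 \sqrt{14}}$ ($C = \frac{1}{\sqrt{2744} - 28026} = \frac{1}{14 \sqrt{14} - 28026} = \frac{1}{-28026 + 14 \sqrt{14}} \approx -3.5748 \cdot 10^{-5}$)
$\left(-1924 + B\right) + C = \left(-1924 - 6630\right) - \left(\frac{14013}{392726966} + \frac{7 \sqrt{14}}{392726966}\right) = -8554 - \left(\frac{14013}{392726966} + \frac{7 \sqrt{14}}{392726966}\right) = - \frac{3359386481177}{392726966} - \frac{7 \sqrt{14}}{392726966}$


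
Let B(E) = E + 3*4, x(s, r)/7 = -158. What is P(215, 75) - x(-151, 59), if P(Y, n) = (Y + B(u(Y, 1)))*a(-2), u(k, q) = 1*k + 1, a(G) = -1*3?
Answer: -223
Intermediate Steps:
a(G) = -3
x(s, r) = -1106 (x(s, r) = 7*(-158) = -1106)
u(k, q) = 1 + k (u(k, q) = k + 1 = 1 + k)
B(E) = 12 + E (B(E) = E + 12 = 12 + E)
P(Y, n) = -39 - 6*Y (P(Y, n) = (Y + (12 + (1 + Y)))*(-3) = (Y + (13 + Y))*(-3) = (13 + 2*Y)*(-3) = -39 - 6*Y)
P(215, 75) - x(-151, 59) = (-39 - 6*215) - 1*(-1106) = (-39 - 1290) + 1106 = -1329 + 1106 = -223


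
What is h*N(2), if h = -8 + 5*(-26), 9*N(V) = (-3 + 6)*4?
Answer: -184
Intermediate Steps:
N(V) = 4/3 (N(V) = ((-3 + 6)*4)/9 = (3*4)/9 = (1/9)*12 = 4/3)
h = -138 (h = -8 - 130 = -138)
h*N(2) = -138*4/3 = -184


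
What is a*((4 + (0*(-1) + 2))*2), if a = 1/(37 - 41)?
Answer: -3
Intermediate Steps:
a = -¼ (a = 1/(-4) = -¼ ≈ -0.25000)
a*((4 + (0*(-1) + 2))*2) = -(4 + (0*(-1) + 2))*2/4 = -(4 + (0 + 2))*2/4 = -(4 + 2)*2/4 = -3*2/2 = -¼*12 = -3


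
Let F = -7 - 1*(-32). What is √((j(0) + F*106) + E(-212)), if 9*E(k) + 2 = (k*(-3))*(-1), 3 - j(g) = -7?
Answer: √23302/3 ≈ 50.883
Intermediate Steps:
j(g) = 10 (j(g) = 3 - 1*(-7) = 3 + 7 = 10)
F = 25 (F = -7 + 32 = 25)
E(k) = -2/9 + k/3 (E(k) = -2/9 + ((k*(-3))*(-1))/9 = -2/9 + (-3*k*(-1))/9 = -2/9 + (3*k)/9 = -2/9 + k/3)
√((j(0) + F*106) + E(-212)) = √((10 + 25*106) + (-2/9 + (⅓)*(-212))) = √((10 + 2650) + (-2/9 - 212/3)) = √(2660 - 638/9) = √(23302/9) = √23302/3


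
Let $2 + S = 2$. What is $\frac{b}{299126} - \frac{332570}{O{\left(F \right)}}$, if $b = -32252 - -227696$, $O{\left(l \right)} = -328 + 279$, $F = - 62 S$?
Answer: $\frac{7106422184}{1046941} \approx 6787.8$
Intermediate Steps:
$S = 0$ ($S = -2 + 2 = 0$)
$F = 0$ ($F = \left(-62\right) 0 = 0$)
$O{\left(l \right)} = -49$
$b = 195444$ ($b = -32252 + 227696 = 195444$)
$\frac{b}{299126} - \frac{332570}{O{\left(F \right)}} = \frac{195444}{299126} - \frac{332570}{-49} = 195444 \cdot \frac{1}{299126} - - \frac{47510}{7} = \frac{97722}{149563} + \frac{47510}{7} = \frac{7106422184}{1046941}$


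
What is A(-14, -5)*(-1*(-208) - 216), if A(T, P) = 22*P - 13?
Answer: 984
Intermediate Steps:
A(T, P) = -13 + 22*P
A(-14, -5)*(-1*(-208) - 216) = (-13 + 22*(-5))*(-1*(-208) - 216) = (-13 - 110)*(208 - 216) = -123*(-8) = 984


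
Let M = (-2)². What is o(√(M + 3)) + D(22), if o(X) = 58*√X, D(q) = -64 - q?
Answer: -86 + 58*7^(¼) ≈ 8.3414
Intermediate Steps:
M = 4
o(√(M + 3)) + D(22) = 58*√(√(4 + 3)) + (-64 - 1*22) = 58*√(√7) + (-64 - 22) = 58*7^(¼) - 86 = -86 + 58*7^(¼)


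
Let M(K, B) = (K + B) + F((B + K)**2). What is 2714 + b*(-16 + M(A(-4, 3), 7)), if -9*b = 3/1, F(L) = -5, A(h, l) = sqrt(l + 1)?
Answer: 2718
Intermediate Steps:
A(h, l) = sqrt(1 + l)
M(K, B) = -5 + B + K (M(K, B) = (K + B) - 5 = (B + K) - 5 = -5 + B + K)
b = -1/3 (b = -1/(3*1) = -1/3 ≈ -0.33333)
2714 + b*(-16 + M(A(-4, 3), 7)) = 2714 - (-16 + (-5 + 7 + sqrt(1 + 3)))/3 = 2714 - (-16 + (-5 + 7 + sqrt(4)))/3 = 2714 - (-16 + (-5 + 7 + 2))/3 = 2714 - (-16 + 4)/3 = 2714 - 1/3*(-12) = 2714 + 4 = 2718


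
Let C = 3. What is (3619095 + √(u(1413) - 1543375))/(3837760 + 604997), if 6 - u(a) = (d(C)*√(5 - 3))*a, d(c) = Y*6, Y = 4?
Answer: 1206365/1480919 + √(-1543369 - 33912*√2)/4442757 ≈ 0.81461 + 0.00028394*I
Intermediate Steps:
d(c) = 24 (d(c) = 4*6 = 24)
u(a) = 6 - 24*a*√2 (u(a) = 6 - 24*√(5 - 3)*a = 6 - 24*√2*a = 6 - 24*a*√2)
(3619095 + √(u(1413) - 1543375))/(3837760 + 604997) = (3619095 + √((6 - 24*1413*√2) - 1543375))/(3837760 + 604997) = (3619095 + √((6 - 33912*√2) - 1543375))/4442757 = (3619095 + √(-1543369 - 33912*√2))*(1/4442757) = 1206365/1480919 + √(-1543369 - 33912*√2)/4442757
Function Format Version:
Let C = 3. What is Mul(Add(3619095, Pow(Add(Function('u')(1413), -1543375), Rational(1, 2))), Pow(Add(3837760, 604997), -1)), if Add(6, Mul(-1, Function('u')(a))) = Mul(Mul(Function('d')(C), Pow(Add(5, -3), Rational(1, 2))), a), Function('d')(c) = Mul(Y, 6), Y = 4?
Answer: Add(Rational(1206365, 1480919), Mul(Rational(1, 4442757), Pow(Add(-1543369, Mul(-33912, Pow(2, Rational(1, 2)))), Rational(1, 2)))) ≈ Add(0.81461, Mul(0.00028394, I))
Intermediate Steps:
Function('d')(c) = 24 (Function('d')(c) = Mul(4, 6) = 24)
Function('u')(a) = Add(6, Mul(-24, a, Pow(2, Rational(1, 2)))) (Function('u')(a) = Add(6, Mul(-1, Mul(Mul(24, Pow(Add(5, -3), Rational(1, 2))), a))) = Add(6, Mul(-1, Mul(Mul(24, Pow(2, Rational(1, 2))), a))) = Add(6, Mul(-1, Mul(24, a, Pow(2, Rational(1, 2))))) = Add(6, Mul(-24, a, Pow(2, Rational(1, 2)))))
Mul(Add(3619095, Pow(Add(Function('u')(1413), -1543375), Rational(1, 2))), Pow(Add(3837760, 604997), -1)) = Mul(Add(3619095, Pow(Add(Add(6, Mul(-24, 1413, Pow(2, Rational(1, 2)))), -1543375), Rational(1, 2))), Pow(Add(3837760, 604997), -1)) = Mul(Add(3619095, Pow(Add(Add(6, Mul(-33912, Pow(2, Rational(1, 2)))), -1543375), Rational(1, 2))), Pow(4442757, -1)) = Mul(Add(3619095, Pow(Add(-1543369, Mul(-33912, Pow(2, Rational(1, 2)))), Rational(1, 2))), Rational(1, 4442757)) = Add(Rational(1206365, 1480919), Mul(Rational(1, 4442757), Pow(Add(-1543369, Mul(-33912, Pow(2, Rational(1, 2)))), Rational(1, 2))))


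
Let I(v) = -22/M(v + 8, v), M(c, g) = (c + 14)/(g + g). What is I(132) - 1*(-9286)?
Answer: 64738/7 ≈ 9248.3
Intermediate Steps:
M(c, g) = (14 + c)/(2*g) (M(c, g) = (14 + c)/((2*g)) = (14 + c)*(1/(2*g)) = (14 + c)/(2*g))
I(v) = -44*v/(22 + v) (I(v) = -22*2*v/(14 + (v + 8)) = -22*2*v/(14 + (8 + v)) = -22*2*v/(22 + v) = -44*v/(22 + v))
I(132) - 1*(-9286) = -44*132/(22 + 132) - 1*(-9286) = -44*132/154 + 9286 = -44*132*1/154 + 9286 = -264/7 + 9286 = 64738/7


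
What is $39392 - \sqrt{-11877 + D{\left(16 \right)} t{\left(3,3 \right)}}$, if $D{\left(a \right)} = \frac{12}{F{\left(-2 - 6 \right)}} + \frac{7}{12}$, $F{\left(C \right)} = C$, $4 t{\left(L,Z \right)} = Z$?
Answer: $39392 - \frac{i \sqrt{190043}}{4} \approx 39392.0 - 108.98 i$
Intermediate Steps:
$t{\left(L,Z \right)} = \frac{Z}{4}$
$D{\left(a \right)} = - \frac{11}{12}$ ($D{\left(a \right)} = \frac{12}{-2 - 6} + \frac{7}{12} = \frac{12}{-2 - 6} + 7 \cdot \frac{1}{12} = \frac{12}{-8} + \frac{7}{12} = 12 \left(- \frac{1}{8}\right) + \frac{7}{12} = - \frac{3}{2} + \frac{7}{12} = - \frac{11}{12}$)
$39392 - \sqrt{-11877 + D{\left(16 \right)} t{\left(3,3 \right)}} = 39392 - \sqrt{-11877 - \frac{11 \cdot \frac{1}{4} \cdot 3}{12}} = 39392 - \sqrt{-11877 - \frac{11}{16}} = 39392 - \sqrt{- \frac{190043}{16}} = 39392 - \frac{i \sqrt{190043}}{4}$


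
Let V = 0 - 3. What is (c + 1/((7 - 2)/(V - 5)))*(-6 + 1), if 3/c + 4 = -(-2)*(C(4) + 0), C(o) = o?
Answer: 17/4 ≈ 4.2500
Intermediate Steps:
V = -3
c = ¾ (c = 3/(-4 - (-2)*(4 + 0)) = 3/(-4 - (-2)*4) = 3/(-4 - 1*(-8)) = 3/(-4 + 8) = 3/4 = 3*(¼) = ¾ ≈ 0.75000)
(c + 1/((7 - 2)/(V - 5)))*(-6 + 1) = (¾ + 1/((7 - 2)/(-3 - 5)))*(-6 + 1) = (¾ + 1/(5/(-8)))*(-5) = (¾ + 1/(5*(-⅛)))*(-5) = (¾ + 1/(-5/8))*(-5) = (¾ - 8/5)*(-5) = -17/20*(-5) = 17/4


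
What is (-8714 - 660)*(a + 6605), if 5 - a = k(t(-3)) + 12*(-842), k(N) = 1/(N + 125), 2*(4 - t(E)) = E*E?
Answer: -39012563216/249 ≈ -1.5668e+8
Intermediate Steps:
t(E) = 4 - E²/2 (t(E) = 4 - E*E/2 = 4 - E²/2)
k(N) = 1/(125 + N)
a = 2517139/249 (a = 5 - (1/(125 + (4 - ½*(-3)²)) + 12*(-842)) = 5 - (1/(125 + (4 - ½*9)) - 10104) = 5 - (1/(125 + (4 - 9/2)) - 10104) = 5 - (1/(125 - ½) - 10104) = 5 - (1/(249/2) - 10104) = 5 - (2/249 - 10104) = 5 - 1*(-2515894/249) = 5 + 2515894/249 = 2517139/249 ≈ 10109.)
(-8714 - 660)*(a + 6605) = (-8714 - 660)*(2517139/249 + 6605) = -9374*4161784/249 = -39012563216/249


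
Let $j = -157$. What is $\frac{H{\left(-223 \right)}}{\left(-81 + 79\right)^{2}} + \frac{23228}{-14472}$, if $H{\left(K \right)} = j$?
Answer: $- \frac{295627}{7236} \approx -40.855$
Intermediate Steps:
$H{\left(K \right)} = -157$
$\frac{H{\left(-223 \right)}}{\left(-81 + 79\right)^{2}} + \frac{23228}{-14472} = - \frac{157}{\left(-81 + 79\right)^{2}} + \frac{23228}{-14472} = - \frac{157}{\left(-2\right)^{2}} + 23228 \left(- \frac{1}{14472}\right) = - \frac{157}{4} - \frac{5807}{3618} = - \frac{295627}{7236}$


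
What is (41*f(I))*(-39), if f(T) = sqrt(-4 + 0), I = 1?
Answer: -3198*I ≈ -3198.0*I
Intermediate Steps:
f(T) = 2*I (f(T) = sqrt(-4) = 2*I)
(41*f(I))*(-39) = (41*(2*I))*(-39) = (82*I)*(-39) = -3198*I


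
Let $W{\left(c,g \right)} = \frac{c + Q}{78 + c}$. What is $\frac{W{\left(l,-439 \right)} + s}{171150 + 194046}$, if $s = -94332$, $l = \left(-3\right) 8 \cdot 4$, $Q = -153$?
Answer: $- \frac{565909}{2191176} \approx -0.25827$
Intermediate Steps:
$l = -96$ ($l = \left(-24\right) 4 = -96$)
$W{\left(c,g \right)} = \frac{-153 + c}{78 + c}$ ($W{\left(c,g \right)} = \frac{c - 153}{78 + c} = \frac{-153 + c}{78 + c}$)
$\frac{W{\left(l,-439 \right)} + s}{171150 + 194046} = \frac{\frac{-153 - 96}{78 - 96} - 94332}{171150 + 194046} = \frac{\frac{1}{-18} \left(-249\right) - 94332}{365196} = \left(\left(- \frac{1}{18}\right) \left(-249\right) - 94332\right) \frac{1}{365196} = \left(\frac{83}{6} - 94332\right) \frac{1}{365196} = \left(- \frac{565909}{6}\right) \frac{1}{365196} = - \frac{565909}{2191176}$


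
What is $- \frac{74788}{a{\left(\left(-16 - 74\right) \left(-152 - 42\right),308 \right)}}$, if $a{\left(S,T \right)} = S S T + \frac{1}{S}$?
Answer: $- \frac{1305798480}{1639394352288001} \approx -7.9651 \cdot 10^{-7}$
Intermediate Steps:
$a{\left(S,T \right)} = \frac{1}{S} + T S^{2}$ ($a{\left(S,T \right)} = S^{2} T + \frac{1}{S} = T S^{2} + \frac{1}{S} = \frac{1}{S} + T S^{2}$)
$- \frac{74788}{a{\left(\left(-16 - 74\right) \left(-152 - 42\right),308 \right)}} = - \frac{74788}{\frac{1}{\left(-16 - 74\right) \left(-152 - 42\right)} \left(1 + 308 \left(\left(-16 - 74\right) \left(-152 - 42\right)\right)^{3}\right)} = - \frac{74788}{\frac{1}{\left(-90\right) \left(-194\right)} \left(1 + 308 \left(\left(-90\right) \left(-194\right)\right)^{3}\right)} = - \frac{74788}{\frac{1}{17460} \left(1 + 308 \cdot 17460^{3}\right)} = - \frac{74788}{\frac{1}{17460} \left(1 + 308 \cdot 5322708936000\right)} = - \frac{74788}{\frac{1}{17460} \left(1 + 1639394352288000\right)} = - \frac{74788}{\frac{1}{17460} \cdot 1639394352288001} = - \frac{74788}{\frac{1639394352288001}{17460}} = \left(-74788\right) \frac{17460}{1639394352288001} = - \frac{1305798480}{1639394352288001}$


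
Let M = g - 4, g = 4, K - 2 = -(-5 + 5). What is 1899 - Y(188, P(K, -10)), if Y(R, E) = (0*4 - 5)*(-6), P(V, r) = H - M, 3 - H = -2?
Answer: 1869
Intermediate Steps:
H = 5 (H = 3 - 1*(-2) = 3 + 2 = 5)
K = 2 (K = 2 - (-5 + 5) = 2 - 1*0 = 2 + 0 = 2)
M = 0 (M = 4 - 4 = 0)
P(V, r) = 5 (P(V, r) = 5 - 1*0 = 5 + 0 = 5)
Y(R, E) = 30 (Y(R, E) = (0 - 5)*(-6) = -5*(-6) = 30)
1899 - Y(188, P(K, -10)) = 1899 - 1*30 = 1899 - 30 = 1869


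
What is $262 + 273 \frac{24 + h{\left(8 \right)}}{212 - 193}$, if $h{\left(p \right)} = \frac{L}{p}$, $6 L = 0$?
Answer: $\frac{11530}{19} \approx 606.84$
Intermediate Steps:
$L = 0$ ($L = \frac{1}{6} \cdot 0 = 0$)
$h{\left(p \right)} = 0$ ($h{\left(p \right)} = \frac{0}{p} = 0$)
$262 + 273 \frac{24 + h{\left(8 \right)}}{212 - 193} = 262 + 273 \frac{24 + 0}{212 - 193} = 262 + 273 \cdot \frac{24}{19} = 262 + \frac{6552}{19} = \frac{11530}{19}$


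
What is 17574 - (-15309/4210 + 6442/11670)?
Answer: 86357445701/4913070 ≈ 17577.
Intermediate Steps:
17574 - (-15309/4210 + 6442/11670) = 17574 - (-15309*1/4210 + 6442*(1/11670)) = 17574 - (-15309/4210 + 3221/5835) = 17574 - 1*(-15153521/4913070) = 17574 + 15153521/4913070 = 86357445701/4913070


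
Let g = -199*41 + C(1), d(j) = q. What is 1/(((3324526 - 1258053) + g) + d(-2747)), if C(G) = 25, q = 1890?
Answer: 1/2060229 ≈ 4.8538e-7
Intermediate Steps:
d(j) = 1890
g = -8134 (g = -199*41 + 25 = -8159 + 25 = -8134)
1/(((3324526 - 1258053) + g) + d(-2747)) = 1/(((3324526 - 1258053) - 8134) + 1890) = 1/((2066473 - 8134) + 1890) = 1/(2058339 + 1890) = 1/2060229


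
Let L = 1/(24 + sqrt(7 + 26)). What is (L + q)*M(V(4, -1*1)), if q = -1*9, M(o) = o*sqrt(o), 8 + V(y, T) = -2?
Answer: 10*I*sqrt(10)*(4863 + sqrt(33))/543 ≈ 283.54*I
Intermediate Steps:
V(y, T) = -10 (V(y, T) = -8 - 2 = -10)
M(o) = o**(3/2)
L = 1/(24 + sqrt(33)) ≈ 0.033620
q = -9
(L + q)*M(V(4, -1*1)) = ((8/181 - sqrt(33)/543) - 9)*(-10)**(3/2) = (-1621/181 - sqrt(33)/543)*(-10*I*sqrt(10)) = -10*I*sqrt(10)*(-1621/181 - sqrt(33)/543)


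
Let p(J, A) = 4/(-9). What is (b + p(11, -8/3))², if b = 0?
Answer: 16/81 ≈ 0.19753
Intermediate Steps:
p(J, A) = -4/9 (p(J, A) = 4*(-⅑) = -4/9)
(b + p(11, -8/3))² = (0 - 4/9)² = (-4/9)² = 16/81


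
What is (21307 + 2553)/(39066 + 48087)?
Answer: 23860/87153 ≈ 0.27377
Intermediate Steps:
(21307 + 2553)/(39066 + 48087) = 23860/87153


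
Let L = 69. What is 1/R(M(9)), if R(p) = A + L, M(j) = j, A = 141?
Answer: 1/210 ≈ 0.0047619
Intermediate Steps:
R(p) = 210 (R(p) = 141 + 69 = 210)
1/R(M(9)) = 1/210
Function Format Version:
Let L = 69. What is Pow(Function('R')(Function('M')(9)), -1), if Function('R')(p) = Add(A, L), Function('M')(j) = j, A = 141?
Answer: Rational(1, 210) ≈ 0.0047619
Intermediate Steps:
Function('R')(p) = 210 (Function('R')(p) = Add(141, 69) = 210)
Pow(Function('R')(Function('M')(9)), -1) = Pow(210, -1) = Rational(1, 210)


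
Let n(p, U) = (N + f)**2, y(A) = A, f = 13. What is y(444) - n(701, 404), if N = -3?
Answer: 344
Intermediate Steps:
n(p, U) = 100 (n(p, U) = (-3 + 13)**2 = 10**2 = 100)
y(444) - n(701, 404) = 444 - 1*100 = 444 - 100 = 344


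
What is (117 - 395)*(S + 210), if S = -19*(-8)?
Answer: -100636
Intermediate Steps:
S = 152
(117 - 395)*(S + 210) = (117 - 395)*(152 + 210) = -278*362 = -100636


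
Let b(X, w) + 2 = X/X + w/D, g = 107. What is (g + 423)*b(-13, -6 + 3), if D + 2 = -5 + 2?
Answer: -212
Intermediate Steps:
D = -5 (D = -2 + (-5 + 2) = -2 - 3 = -5)
b(X, w) = -1 - w/5 (b(X, w) = -2 + (X/X + w/(-5)) = -2 + (1 + w*(-⅕)) = -2 + (1 - w/5) = -1 - w/5)
(g + 423)*b(-13, -6 + 3) = (107 + 423)*(-1 - (-6 + 3)/5) = 530*(-1 - ⅕*(-3)) = 530*(-1 + ⅗) = 530*(-⅖) = -212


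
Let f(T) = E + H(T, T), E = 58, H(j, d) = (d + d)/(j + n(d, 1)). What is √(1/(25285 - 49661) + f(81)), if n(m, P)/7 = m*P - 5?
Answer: √3252279593244066/7471244 ≈ 7.6331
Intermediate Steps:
n(m, P) = -35 + 7*P*m (n(m, P) = 7*(m*P - 5) = 7*(P*m - 5) = 7*(-5 + P*m) = -35 + 7*P*m)
H(j, d) = 2*d/(-35 + j + 7*d) (H(j, d) = (d + d)/(j + (-35 + 7*1*d)) = (2*d)/(j + (-35 + 7*d)) = (2*d)/(-35 + j + 7*d) = 2*d/(-35 + j + 7*d))
f(T) = 58 + 2*T/(-35 + 8*T) (f(T) = 58 + 2*T/(-35 + T + 7*T) = 58 + 2*T/(-35 + 8*T))
√(1/(25285 - 49661) + f(81)) = √(1/(25285 - 49661) + 2*(-1015 + 233*81)/(-35 + 8*81)) = √(1/(-24376) + 2*(-1015 + 18873)/(-35 + 648)) = √(-1/24376 + 2*17858/613) = √(-1/24376 + 2*(1/613)*17858) = √(-1/24376 + 35716/613) = √(870612603/14942488) = √3252279593244066/7471244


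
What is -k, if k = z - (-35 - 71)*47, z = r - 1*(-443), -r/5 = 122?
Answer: -4815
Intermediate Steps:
r = -610 (r = -5*122 = -610)
z = -167 (z = -610 - 1*(-443) = -610 + 443 = -167)
k = 4815 (k = -167 - (-35 - 71)*47 = -167 - (-106)*47 = -167 - 1*(-4982) = -167 + 4982 = 4815)
-k = -1*4815 = -4815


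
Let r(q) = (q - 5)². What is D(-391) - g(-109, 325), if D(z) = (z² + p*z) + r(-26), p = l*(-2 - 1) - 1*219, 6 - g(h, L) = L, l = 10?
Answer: 251520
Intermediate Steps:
g(h, L) = 6 - L
r(q) = (-5 + q)²
p = -249 (p = 10*(-2 - 1) - 1*219 = 10*(-3) - 219 = -30 - 219 = -249)
D(z) = 961 + z² - 249*z (D(z) = (z² - 249*z) + (-5 - 26)² = (z² - 249*z) + (-31)² = (z² - 249*z) + 961 = 961 + z² - 249*z)
D(-391) - g(-109, 325) = (961 + (-391)² - 249*(-391)) - (6 - 1*325) = (961 + 152881 + 97359) - (6 - 325) = 251201 - 1*(-319) = 251201 + 319 = 251520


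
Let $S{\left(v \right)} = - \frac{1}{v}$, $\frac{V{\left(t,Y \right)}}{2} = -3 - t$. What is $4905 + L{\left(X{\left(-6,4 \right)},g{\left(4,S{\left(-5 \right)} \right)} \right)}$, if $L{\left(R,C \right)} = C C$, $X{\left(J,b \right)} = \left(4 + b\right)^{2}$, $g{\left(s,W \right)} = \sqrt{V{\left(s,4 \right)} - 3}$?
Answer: $4888$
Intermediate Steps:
$V{\left(t,Y \right)} = -6 - 2 t$ ($V{\left(t,Y \right)} = 2 \left(-3 - t\right) = -6 - 2 t$)
$g{\left(s,W \right)} = \sqrt{-9 - 2 s}$ ($g{\left(s,W \right)} = \sqrt{\left(-6 - 2 s\right) - 3} = \sqrt{-9 - 2 s}$)
$L{\left(R,C \right)} = C^{2}$
$4905 + L{\left(X{\left(-6,4 \right)},g{\left(4,S{\left(-5 \right)} \right)} \right)} = 4905 + \left(\sqrt{-9 - 8}\right)^{2} = 4905 + \left(\sqrt{-17}\right)^{2} = 4905 + \left(i \sqrt{17}\right)^{2} = 4905 - 17 = 4888$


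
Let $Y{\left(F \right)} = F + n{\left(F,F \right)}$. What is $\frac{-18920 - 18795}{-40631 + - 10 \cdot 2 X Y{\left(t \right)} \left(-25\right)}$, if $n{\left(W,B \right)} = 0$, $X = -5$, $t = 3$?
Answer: $\frac{37715}{48131} \approx 0.78359$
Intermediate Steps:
$Y{\left(F \right)} = F$ ($Y{\left(F \right)} = F + 0 = F$)
$\frac{-18920 - 18795}{-40631 + - 10 \cdot 2 X Y{\left(t \right)} \left(-25\right)} = \frac{-18920 - 18795}{-40631 + - 10 \cdot 2 \left(-5\right) 3 \left(-25\right)} = - \frac{37715}{-40631 + - 10 \left(\left(-10\right) 3\right) \left(-25\right)} = - \frac{37715}{-40631 + \left(-10\right) \left(-30\right) \left(-25\right)} = - \frac{37715}{-40631 + 300 \left(-25\right)} = - \frac{37715}{-40631 - 7500} = - \frac{37715}{-48131} = \left(-37715\right) \left(- \frac{1}{48131}\right) = \frac{37715}{48131}$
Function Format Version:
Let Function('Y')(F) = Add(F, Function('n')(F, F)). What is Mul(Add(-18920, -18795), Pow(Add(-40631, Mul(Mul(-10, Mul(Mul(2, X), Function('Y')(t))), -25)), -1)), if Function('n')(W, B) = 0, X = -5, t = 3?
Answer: Rational(37715, 48131) ≈ 0.78359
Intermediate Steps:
Function('Y')(F) = F (Function('Y')(F) = Add(F, 0) = F)
Mul(Add(-18920, -18795), Pow(Add(-40631, Mul(Mul(-10, Mul(Mul(2, X), Function('Y')(t))), -25)), -1)) = Mul(Add(-18920, -18795), Pow(Add(-40631, Mul(Mul(-10, Mul(Mul(2, -5), 3)), -25)), -1)) = Mul(-37715, Pow(Add(-40631, Mul(Mul(-10, Mul(-10, 3)), -25)), -1)) = Mul(-37715, Pow(Add(-40631, Mul(Mul(-10, -30), -25)), -1)) = Mul(-37715, Pow(Add(-40631, Mul(300, -25)), -1)) = Mul(-37715, Pow(Add(-40631, -7500), -1)) = Mul(-37715, Pow(-48131, -1)) = Mul(-37715, Rational(-1, 48131)) = Rational(37715, 48131)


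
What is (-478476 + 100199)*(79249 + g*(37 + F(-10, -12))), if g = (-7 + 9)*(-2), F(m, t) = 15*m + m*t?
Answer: -29967482217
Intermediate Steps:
g = -4 (g = 2*(-2) = -4)
(-478476 + 100199)*(79249 + g*(37 + F(-10, -12))) = (-478476 + 100199)*(79249 - 4*(37 - 10*(15 - 12))) = -378277*(79249 - 4*(37 - 10*3)) = -378277*(79249 - 4*(37 - 30)) = -378277*(79249 - 4*7) = -378277*(79249 - 28) = -378277*79221 = -29967482217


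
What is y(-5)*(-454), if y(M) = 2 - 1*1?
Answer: -454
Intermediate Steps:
y(M) = 1 (y(M) = 2 - 1 = 1)
y(-5)*(-454) = 1*(-454) = -454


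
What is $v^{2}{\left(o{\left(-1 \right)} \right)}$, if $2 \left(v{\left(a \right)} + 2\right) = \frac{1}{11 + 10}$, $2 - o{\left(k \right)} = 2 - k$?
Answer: $\frac{6889}{1764} \approx 3.9053$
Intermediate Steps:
$o{\left(k \right)} = k$ ($o{\left(k \right)} = 2 - \left(2 - k\right) = 2 + \left(-2 + k\right) = k$)
$v{\left(a \right)} = - \frac{83}{42}$ ($v{\left(a \right)} = -2 + \frac{1}{2 \left(11 + 10\right)} = -2 + \frac{1}{2 \cdot 21} = -2 + \frac{1}{2} \cdot \frac{1}{21} = -2 + \frac{1}{42} = - \frac{83}{42}$)
$v^{2}{\left(o{\left(-1 \right)} \right)} = \left(- \frac{83}{42}\right)^{2} = \frac{6889}{1764}$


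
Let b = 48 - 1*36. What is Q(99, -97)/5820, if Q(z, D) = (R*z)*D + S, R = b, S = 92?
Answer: -28786/1455 ≈ -19.784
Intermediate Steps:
b = 12 (b = 48 - 36 = 12)
R = 12
Q(z, D) = 92 + 12*D*z (Q(z, D) = (12*z)*D + 92 = 12*D*z + 92 = 92 + 12*D*z)
Q(99, -97)/5820 = (92 + 12*(-97)*99)/5820 = (92 - 115236)*(1/5820) = -115144*1/5820 = -28786/1455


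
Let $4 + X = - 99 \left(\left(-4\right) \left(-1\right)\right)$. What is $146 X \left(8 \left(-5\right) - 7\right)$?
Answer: $2744800$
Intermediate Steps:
$X = -400$ ($X = -4 - 99 \left(\left(-4\right) \left(-1\right)\right) = -4 - 396 = -400$)
$146 X \left(8 \left(-5\right) - 7\right) = 146 \left(-400\right) \left(8 \left(-5\right) - 7\right) = - 58400 \left(-40 - 7\right) = \left(-58400\right) \left(-47\right) = 2744800$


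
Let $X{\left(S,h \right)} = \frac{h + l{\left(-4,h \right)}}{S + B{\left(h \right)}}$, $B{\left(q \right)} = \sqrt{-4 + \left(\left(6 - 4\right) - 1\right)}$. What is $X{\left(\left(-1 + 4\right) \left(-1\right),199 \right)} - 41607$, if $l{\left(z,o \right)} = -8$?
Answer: $- \frac{166619}{4} - \frac{191 i \sqrt{3}}{12} \approx -41655.0 - 27.568 i$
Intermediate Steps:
$B{\left(q \right)} = i \sqrt{3}$ ($B{\left(q \right)} = \sqrt{-4 + \left(2 - 1\right)} = \sqrt{-4 + 1} = \sqrt{-3} = i \sqrt{3}$)
$X{\left(S,h \right)} = \frac{-8 + h}{S + i \sqrt{3}}$ ($X{\left(S,h \right)} = \frac{h - 8}{S + i \sqrt{3}} = \frac{-8 + h}{S + i \sqrt{3}}$)
$X{\left(\left(-1 + 4\right) \left(-1\right),199 \right)} - 41607 = \frac{-8 + 199}{\left(-1 + 4\right) \left(-1\right) + i \sqrt{3}} - 41607 = \frac{1}{3 \left(-1\right) + i \sqrt{3}} \cdot 191 - 41607 = \frac{1}{-3 + i \sqrt{3}} \cdot 191 - 41607 = \frac{191}{-3 + i \sqrt{3}} - 41607 = -41607 + \frac{191}{-3 + i \sqrt{3}}$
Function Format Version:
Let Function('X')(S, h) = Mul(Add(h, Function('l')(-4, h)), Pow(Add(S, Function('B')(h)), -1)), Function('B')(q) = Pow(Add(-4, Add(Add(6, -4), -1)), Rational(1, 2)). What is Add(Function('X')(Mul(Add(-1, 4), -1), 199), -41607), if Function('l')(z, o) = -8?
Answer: Add(Rational(-166619, 4), Mul(Rational(-191, 12), I, Pow(3, Rational(1, 2)))) ≈ Add(-41655., Mul(-27.568, I))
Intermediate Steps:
Function('B')(q) = Mul(I, Pow(3, Rational(1, 2))) (Function('B')(q) = Pow(Add(-4, Add(2, -1)), Rational(1, 2)) = Pow(Add(-4, 1), Rational(1, 2)) = Pow(-3, Rational(1, 2)) = Mul(I, Pow(3, Rational(1, 2))))
Function('X')(S, h) = Mul(Pow(Add(S, Mul(I, Pow(3, Rational(1, 2)))), -1), Add(-8, h)) (Function('X')(S, h) = Mul(Add(h, -8), Pow(Add(S, Mul(I, Pow(3, Rational(1, 2)))), -1)) = Mul(Add(-8, h), Pow(Add(S, Mul(I, Pow(3, Rational(1, 2)))), -1)) = Mul(Pow(Add(S, Mul(I, Pow(3, Rational(1, 2)))), -1), Add(-8, h)))
Add(Function('X')(Mul(Add(-1, 4), -1), 199), -41607) = Add(Mul(Pow(Add(Mul(Add(-1, 4), -1), Mul(I, Pow(3, Rational(1, 2)))), -1), Add(-8, 199)), -41607) = Add(Mul(Pow(Add(Mul(3, -1), Mul(I, Pow(3, Rational(1, 2)))), -1), 191), -41607) = Add(Mul(Pow(Add(-3, Mul(I, Pow(3, Rational(1, 2)))), -1), 191), -41607) = Add(Mul(191, Pow(Add(-3, Mul(I, Pow(3, Rational(1, 2)))), -1)), -41607) = Add(-41607, Mul(191, Pow(Add(-3, Mul(I, Pow(3, Rational(1, 2)))), -1)))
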